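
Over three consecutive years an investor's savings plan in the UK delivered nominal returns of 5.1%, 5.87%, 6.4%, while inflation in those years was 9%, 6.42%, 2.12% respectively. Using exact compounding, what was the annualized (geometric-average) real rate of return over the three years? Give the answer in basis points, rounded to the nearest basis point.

Nominal growth factor = 1.0510 × 1.0587 × 1.0640 = 1.18390610
Price-level growth factor = 1.0900 × 1.0642 × 1.0212 = 1.18456953
Real growth factor = 1.18390610 / 1.18456953 = 0.99943993
Annualized real rate = 0.99943993^(1/3) − 1 = -0.0187% → -2 basis points.

-2 basis points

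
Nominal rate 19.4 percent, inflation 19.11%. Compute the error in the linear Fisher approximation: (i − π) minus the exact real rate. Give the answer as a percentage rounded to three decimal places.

0.047%

Approximate: r ≈ 19.400% − 19.110% = 0.2900%
Exact: (1 + 0.1940)/(1 + 0.1911) − 1 = 0.24347%
Error = 0.2900% − 0.24347% = 0.04653% → 0.047%.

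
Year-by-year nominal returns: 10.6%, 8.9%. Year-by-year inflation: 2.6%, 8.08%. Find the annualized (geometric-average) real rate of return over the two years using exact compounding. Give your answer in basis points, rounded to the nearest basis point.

Nominal growth factor = 1.1060 × 1.0890 = 1.20443400
Price-level growth factor = 1.0260 × 1.0808 = 1.10890080
Real growth factor = 1.20443400 / 1.10890080 = 1.08615126
Annualized real rate = 1.08615126^(1/2) − 1 = 4.2186% → 422 basis points.

422 basis points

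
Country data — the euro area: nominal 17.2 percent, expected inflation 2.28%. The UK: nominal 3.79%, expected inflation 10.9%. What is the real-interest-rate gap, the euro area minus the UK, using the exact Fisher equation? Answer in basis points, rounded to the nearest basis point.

The euro area: (1 + 0.1720)/(1 + 0.0228) − 1 = 14.5874%
The UK: (1 + 0.0379)/(1 + 0.1090) − 1 = -6.4112%
Differential = 14.5874% − (-6.4112%) = 20.9986% → 2100 basis points.

2100 basis points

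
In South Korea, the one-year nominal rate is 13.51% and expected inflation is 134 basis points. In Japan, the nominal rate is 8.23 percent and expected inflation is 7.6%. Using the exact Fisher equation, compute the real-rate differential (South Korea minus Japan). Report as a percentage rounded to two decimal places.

South Korea: (1 + 0.1351)/(1 + 0.0134) − 1 = 12.0091%
Japan: (1 + 0.0823)/(1 + 0.0760) − 1 = 0.5855%
Differential = 12.0091% − 0.5855% = 11.4236% → 11.42%.

11.42%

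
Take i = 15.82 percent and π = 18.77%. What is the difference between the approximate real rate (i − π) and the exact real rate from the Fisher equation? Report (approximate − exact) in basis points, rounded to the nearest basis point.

Approximate: r ≈ 15.820% − 18.770% = -2.9500%
Exact: (1 + 0.1582)/(1 + 0.1877) − 1 = -2.4838%
Error = -2.9500% − (-2.4838%) = -0.4662% → -47 basis points.

-47 basis points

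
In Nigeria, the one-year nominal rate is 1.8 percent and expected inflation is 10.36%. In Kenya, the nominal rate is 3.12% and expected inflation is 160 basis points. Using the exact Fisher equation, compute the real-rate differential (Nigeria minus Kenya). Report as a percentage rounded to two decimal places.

-9.25%

Nigeria: (1 + 0.0180)/(1 + 0.1036) − 1 = -7.7564%
Kenya: (1 + 0.0312)/(1 + 0.0160) − 1 = 1.4961%
Differential = -7.7564% − 1.4961% = -9.2525% → -9.25%.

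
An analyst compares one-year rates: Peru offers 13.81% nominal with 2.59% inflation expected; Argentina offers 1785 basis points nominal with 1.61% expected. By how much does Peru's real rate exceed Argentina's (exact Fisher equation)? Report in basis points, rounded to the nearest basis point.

Peru: (1 + 0.1381)/(1 + 0.0259) − 1 = 10.9367%
Argentina: (1 + 0.1785)/(1 + 0.0161) − 1 = 15.9827%
Differential = 10.9367% − 15.9827% = -5.0459% → -505 basis points.

-505 basis points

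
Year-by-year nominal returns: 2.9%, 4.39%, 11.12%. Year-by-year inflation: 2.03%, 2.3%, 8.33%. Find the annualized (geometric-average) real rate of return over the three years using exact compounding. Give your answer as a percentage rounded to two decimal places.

1.82%

Compound the nominal returns: 1.0290 × 1.0439 × 1.1112 = 1.19362115.
Compound inflation: 1.0203 × 1.0230 × 1.0833 = 1.13071268.
Deflate: 1.19362115 / 1.13071268 = 1.05563612.
Annualized real rate = 1.05563612^(1/3) − 1 = 1.8212% → 1.82%.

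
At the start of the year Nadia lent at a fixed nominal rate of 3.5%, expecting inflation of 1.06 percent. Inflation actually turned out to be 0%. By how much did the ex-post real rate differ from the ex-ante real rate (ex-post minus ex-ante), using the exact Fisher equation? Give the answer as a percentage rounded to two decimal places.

1.09%

Ex-ante: (1 + 0.0350)/(1 + 0.0106) − 1 = 2.4144%
Ex-post: (1 + 0.0350)/(1 + 0.0000) − 1 = 3.5000%
Difference (ex-post − ex-ante) = 1.0856% → 1.09%.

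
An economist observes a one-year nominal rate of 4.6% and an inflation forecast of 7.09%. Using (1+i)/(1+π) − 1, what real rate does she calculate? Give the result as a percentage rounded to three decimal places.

1 + r = 1.04600 / 1.07090 = 0.976749
r = 0.976749 − 1 = -2.3251%, i.e. -2.325%.

-2.325%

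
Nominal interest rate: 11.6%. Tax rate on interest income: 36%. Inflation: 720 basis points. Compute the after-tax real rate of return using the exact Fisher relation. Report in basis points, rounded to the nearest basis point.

After-tax nominal return = 11.6% × (1 − 0.36) = 7.4240%.
1 + r = 1.07424 / 1.07200 = 1.002090
After-tax real rate = 1.002090 − 1 → 21 basis points.

21 basis points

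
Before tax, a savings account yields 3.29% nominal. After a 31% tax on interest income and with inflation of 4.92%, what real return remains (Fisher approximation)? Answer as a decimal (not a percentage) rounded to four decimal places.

After-tax nominal return = 3.29% × (1 − 0.31) = 2.2701%.
r ≈ 2.2701% − 4.92% → -0.0265.

-0.0265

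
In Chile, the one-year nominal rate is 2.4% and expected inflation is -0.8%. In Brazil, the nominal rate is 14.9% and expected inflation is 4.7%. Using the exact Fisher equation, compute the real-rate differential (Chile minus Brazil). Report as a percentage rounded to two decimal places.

-6.52%

Chile: (1 + 0.0240)/(1 − 0.0080) − 1 = 3.2258%
Brazil: (1 + 0.1490)/(1 + 0.0470) − 1 = 9.7421%
Differential = 3.2258% − 9.7421% = -6.5163% → -6.52%.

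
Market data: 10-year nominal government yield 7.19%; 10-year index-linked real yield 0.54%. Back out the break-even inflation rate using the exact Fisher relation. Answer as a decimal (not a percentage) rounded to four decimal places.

0.0661

(1 + π) = (1 + i)/(1 + r) = 1.07190 / 1.00540 = 1.066143
Break-even inflation = 1.066143 − 1 → 0.0661.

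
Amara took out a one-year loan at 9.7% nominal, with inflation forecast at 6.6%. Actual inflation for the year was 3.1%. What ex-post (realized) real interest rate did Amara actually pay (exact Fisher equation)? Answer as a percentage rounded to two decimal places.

6.40%

Ex-post: (1 + 0.0970)/(1 + 0.0310) − 1 = 6.4016%
So the realized real rate is 6.40%.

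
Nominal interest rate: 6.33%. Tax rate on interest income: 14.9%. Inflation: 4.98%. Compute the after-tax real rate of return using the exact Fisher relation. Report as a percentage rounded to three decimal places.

After-tax nominal return = 6.33% × (1 − 0.149) = 5.38683%.
1 + r = 1.0538683 / 1.04980 = 1.0038753
After-tax real rate = 1.0038753 − 1 → 0.388%.

0.388%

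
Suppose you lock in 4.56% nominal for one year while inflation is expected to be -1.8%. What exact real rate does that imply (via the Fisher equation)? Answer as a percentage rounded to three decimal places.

By the Fisher equation, 1 + r = (1 + i)/(1 + π).
1 + r = 1.04560 / 0.98200 = 1.064766
r = 1.064766 − 1 = 6.4766%, i.e. 6.477%.

6.477%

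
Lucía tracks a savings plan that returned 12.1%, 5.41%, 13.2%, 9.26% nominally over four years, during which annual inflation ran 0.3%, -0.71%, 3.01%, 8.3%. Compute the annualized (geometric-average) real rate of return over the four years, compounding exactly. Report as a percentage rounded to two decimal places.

7.10%

Nominal growth factor = 1.1210 × 1.0541 × 1.1320 × 1.0926 = 1.46148731
Price-level growth factor = 1.0030 × 0.9929 × 1.0301 × 1.0830 = 1.11100058
Real growth factor = 1.46148731 / 1.11100058 = 1.31546943
Annualized real rate = 1.31546943^(1/4) − 1 = 7.0952% → 7.10%.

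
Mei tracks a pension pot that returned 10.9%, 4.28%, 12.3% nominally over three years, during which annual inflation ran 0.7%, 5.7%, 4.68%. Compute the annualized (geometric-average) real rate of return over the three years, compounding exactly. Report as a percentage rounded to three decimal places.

Nominal growth factor = 1.1090 × 1.0428 × 1.1230 = 1.29871042
Price-level growth factor = 1.0070 × 1.0570 × 1.0468 = 1.11421287
Real growth factor = 1.29871042 / 1.11421287 = 1.16558555
Annualized real rate = 1.16558555^(1/3) − 1 = 5.2401% → 5.240%.

5.240%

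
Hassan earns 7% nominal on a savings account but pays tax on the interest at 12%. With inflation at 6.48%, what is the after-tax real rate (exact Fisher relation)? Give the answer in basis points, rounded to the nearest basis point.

After-tax nominal return = 7% × (1 − 0.12) = 6.1600%.
1 + r = 1.06160 / 1.06480 = 0.996995
After-tax real rate = 0.996995 − 1 → -30 basis points.

-30 basis points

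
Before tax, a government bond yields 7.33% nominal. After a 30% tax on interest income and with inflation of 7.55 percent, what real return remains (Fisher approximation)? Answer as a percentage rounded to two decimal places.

After-tax nominal return = 7.33% × (1 − 0.3) = 5.1310%.
r ≈ 5.1310% − 7.55% → -2.42%.

-2.42%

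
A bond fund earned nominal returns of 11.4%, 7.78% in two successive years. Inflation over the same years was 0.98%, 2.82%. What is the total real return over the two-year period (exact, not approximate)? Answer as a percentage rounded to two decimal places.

15.64%

Compound the nominal returns: 1.1140 × 1.0778 = 1.200669.
Compound inflation: 1.0098 × 1.0282 = 1.038276.
Deflate: 1.200669 / 1.038276 = 1.156406.
Total real return = 1.156406 − 1 → 15.64%.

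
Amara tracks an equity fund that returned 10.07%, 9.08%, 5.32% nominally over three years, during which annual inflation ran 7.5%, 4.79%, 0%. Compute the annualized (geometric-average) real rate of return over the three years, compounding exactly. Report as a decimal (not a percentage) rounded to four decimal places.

0.0393

Compound the nominal returns: 1.1007 × 1.0908 × 1.0532 = 1.26451780.
Compound inflation: 1.0750 × 1.0479 × 1.0000 = 1.12649250.
Deflate: 1.26451780 / 1.12649250 = 1.12252660.
Annualized real rate = 1.12252660^(1/3) − 1 = 3.9279% → 0.0393.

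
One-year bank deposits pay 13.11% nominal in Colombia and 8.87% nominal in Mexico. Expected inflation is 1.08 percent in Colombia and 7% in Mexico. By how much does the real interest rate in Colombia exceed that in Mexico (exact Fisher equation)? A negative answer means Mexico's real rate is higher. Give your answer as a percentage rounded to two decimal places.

10.15%

Colombia: (1 + 0.1311)/(1 + 0.0108) − 1 = 11.9015%
Mexico: (1 + 0.0887)/(1 + 0.0700) − 1 = 1.7477%
Differential = 11.9015% − 1.7477% = 10.1538% → 10.15%.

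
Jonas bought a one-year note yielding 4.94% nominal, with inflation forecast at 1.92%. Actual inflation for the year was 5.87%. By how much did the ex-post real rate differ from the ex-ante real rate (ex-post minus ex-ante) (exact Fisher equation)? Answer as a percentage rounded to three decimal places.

-3.842%

Ex-ante: (1 + 0.0494)/(1 + 0.0192) − 1 = 2.96311%
Ex-post: (1 + 0.0494)/(1 + 0.0587) − 1 = -0.87844%
Difference (ex-post − ex-ante) = -3.84154% → -3.842%.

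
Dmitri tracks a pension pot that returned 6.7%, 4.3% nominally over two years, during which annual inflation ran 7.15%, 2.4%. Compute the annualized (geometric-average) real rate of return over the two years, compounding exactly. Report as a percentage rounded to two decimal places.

0.71%

Nominal growth factor = 1.0670 × 1.0430 = 1.11288100
Price-level growth factor = 1.0715 × 1.0240 = 1.09721600
Real growth factor = 1.11288100 / 1.09721600 = 1.01427704
Annualized real rate = 1.01427704^(1/2) − 1 = 0.7113% → 0.71%.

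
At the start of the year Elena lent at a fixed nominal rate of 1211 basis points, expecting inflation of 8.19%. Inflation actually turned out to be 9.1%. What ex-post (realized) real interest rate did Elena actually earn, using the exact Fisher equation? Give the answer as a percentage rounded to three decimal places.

Ex-post: (1 + 0.1211)/(1 + 0.0910) − 1 = 2.7589%
So the realized real rate is 2.759%.

2.759%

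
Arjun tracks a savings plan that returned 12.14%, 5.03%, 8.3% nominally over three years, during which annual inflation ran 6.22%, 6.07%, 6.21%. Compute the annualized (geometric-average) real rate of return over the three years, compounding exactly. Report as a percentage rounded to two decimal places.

2.15%

Compound the nominal returns: 1.1214 × 1.0503 × 1.0830 = 1.27556435.
Compound inflation: 1.0622 × 1.0607 × 1.0621 = 1.19664209.
Deflate: 1.27556435 / 1.19664209 = 1.06595311.
Annualized real rate = 1.06595311^(1/3) − 1 = 2.1518% → 2.15%.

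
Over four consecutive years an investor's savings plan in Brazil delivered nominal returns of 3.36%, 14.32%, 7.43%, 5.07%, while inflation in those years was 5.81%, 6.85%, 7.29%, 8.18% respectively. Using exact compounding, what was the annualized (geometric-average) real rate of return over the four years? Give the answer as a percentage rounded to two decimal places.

Compound the nominal returns: 1.0336 × 1.1432 × 1.0743 × 1.0507 = 1.33376410.
Compound inflation: 1.0581 × 1.0685 × 1.0729 × 1.0818 = 1.31222245.
Deflate: 1.33376410 / 1.31222245 = 1.01641616.
Annualized real rate = 1.01641616^(1/4) − 1 = 0.4079% → 0.41%.

0.41%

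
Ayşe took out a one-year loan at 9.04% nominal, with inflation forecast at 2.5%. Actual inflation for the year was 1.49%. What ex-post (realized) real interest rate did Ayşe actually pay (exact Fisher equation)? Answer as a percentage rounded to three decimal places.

Ex-post: (1 + 0.0904)/(1 + 0.0149) − 1 = 7.4392%
So the realized real rate is 7.439%.

7.439%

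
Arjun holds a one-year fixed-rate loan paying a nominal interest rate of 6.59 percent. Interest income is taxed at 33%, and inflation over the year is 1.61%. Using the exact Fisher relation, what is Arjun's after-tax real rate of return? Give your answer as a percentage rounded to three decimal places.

After-tax nominal return = 6.59% × (1 − 0.33) = 4.4153%.
1 + r = 1.044153 / 1.01610 = 1.027609
After-tax real rate = 1.027609 − 1 → 2.761%.

2.761%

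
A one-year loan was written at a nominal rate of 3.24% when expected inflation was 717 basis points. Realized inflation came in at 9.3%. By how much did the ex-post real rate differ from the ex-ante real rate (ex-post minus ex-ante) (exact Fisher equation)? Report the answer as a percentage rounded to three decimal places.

Ex-ante: (1 + 0.0324)/(1 + 0.0717) − 1 = -3.6671%
Ex-post: (1 + 0.0324)/(1 + 0.0930) − 1 = -5.5444%
Difference (ex-post − ex-ante) = -1.8773% → -1.877%.

-1.877%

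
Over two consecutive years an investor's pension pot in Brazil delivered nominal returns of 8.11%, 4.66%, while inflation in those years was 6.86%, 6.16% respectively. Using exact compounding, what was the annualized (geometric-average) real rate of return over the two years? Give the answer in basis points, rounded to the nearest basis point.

Nominal growth factor = 1.0811 × 1.0466 = 1.13147926
Price-level growth factor = 1.0686 × 1.0616 = 1.13442576
Real growth factor = 1.13147926 / 1.13442576 = 0.99740265
Annualized real rate = 0.99740265^(1/2) − 1 = -0.1300% → -13 basis points.

-13 basis points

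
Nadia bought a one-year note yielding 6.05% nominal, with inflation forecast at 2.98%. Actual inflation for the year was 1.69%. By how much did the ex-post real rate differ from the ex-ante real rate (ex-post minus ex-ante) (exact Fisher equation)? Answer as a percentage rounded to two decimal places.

1.31%

Ex-ante: (1 + 0.0605)/(1 + 0.0298) − 1 = 2.9812%
Ex-post: (1 + 0.0605)/(1 + 0.0169) − 1 = 4.2875%
Difference (ex-post − ex-ante) = 1.3064% → 1.31%.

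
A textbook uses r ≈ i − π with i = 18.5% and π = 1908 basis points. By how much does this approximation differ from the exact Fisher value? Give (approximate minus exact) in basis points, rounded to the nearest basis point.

-9 basis points

Approximate: r ≈ 18.500% − 19.080% = -0.5800%
Exact: (1 + 0.1850)/(1 + 0.1908) − 1 = -0.4871%
Error = -0.5800% − (-0.4871%) = -0.0929% → -9 basis points.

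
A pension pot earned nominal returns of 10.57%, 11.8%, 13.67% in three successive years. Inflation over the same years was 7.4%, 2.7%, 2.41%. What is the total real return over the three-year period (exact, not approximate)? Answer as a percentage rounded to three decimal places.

Compound the nominal returns: 1.1057 × 1.1180 × 1.1367 = 1.405157.
Compound inflation: 1.0740 × 1.0270 × 1.0241 = 1.129580.
Deflate: 1.405157 / 1.129580 = 1.243964.
Total real return = 1.243964 − 1 → 24.396%.

24.396%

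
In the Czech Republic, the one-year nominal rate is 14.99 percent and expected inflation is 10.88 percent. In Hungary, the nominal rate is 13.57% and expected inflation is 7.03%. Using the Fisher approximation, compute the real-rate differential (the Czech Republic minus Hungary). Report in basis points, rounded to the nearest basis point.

-243 basis points

The Czech Republic: 14.99% − 10.88% = 4.110%
Hungary: 13.57% − 7.03% = 6.540%
Differential = -2.430% → -243 basis points.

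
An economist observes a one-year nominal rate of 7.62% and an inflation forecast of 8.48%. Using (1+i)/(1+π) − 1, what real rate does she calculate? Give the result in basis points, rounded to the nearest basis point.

-79 basis points

By the Fisher relation, 1 + r = (1 + i)/(1 + π).
1 + r = 1.07620 / 1.08480 = 0.992072
r = 0.992072 − 1 = -0.7928%, i.e. -79 basis points.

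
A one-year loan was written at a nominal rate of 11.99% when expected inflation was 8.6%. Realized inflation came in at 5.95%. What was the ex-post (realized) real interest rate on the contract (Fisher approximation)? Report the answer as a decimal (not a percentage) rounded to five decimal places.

Ex-post: 11.99% − 5.95% = 6.040%
So the realized real rate is 0.06040.

0.06040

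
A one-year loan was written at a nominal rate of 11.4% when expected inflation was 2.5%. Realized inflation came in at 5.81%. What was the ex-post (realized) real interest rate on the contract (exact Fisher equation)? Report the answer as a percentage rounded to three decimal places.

5.283%

Ex-post: (1 + 0.1140)/(1 + 0.0581) − 1 = 5.2831%
So the realized real rate is 5.283%.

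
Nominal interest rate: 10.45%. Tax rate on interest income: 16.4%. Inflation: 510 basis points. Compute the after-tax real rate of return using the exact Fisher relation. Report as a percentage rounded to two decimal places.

3.46%

After-tax nominal return = 10.45% × (1 − 0.164) = 8.7362%.
1 + r = 1.087362 / 1.05100 = 1.034598
After-tax real rate = 1.034598 − 1 → 3.46%.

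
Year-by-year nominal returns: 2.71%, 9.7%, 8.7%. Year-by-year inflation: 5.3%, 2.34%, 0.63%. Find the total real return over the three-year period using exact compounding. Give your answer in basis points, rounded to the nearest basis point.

Nominal growth factor = 1.0271 × 1.0970 × 1.0870 = 1.224754
Price-level growth factor = 1.0530 × 1.0234 × 1.0063 = 1.084429
Real growth factor = 1.224754 / 1.084429 = 1.129400
Total real return = 1.129400 − 1 → 1294 basis points.

1294 basis points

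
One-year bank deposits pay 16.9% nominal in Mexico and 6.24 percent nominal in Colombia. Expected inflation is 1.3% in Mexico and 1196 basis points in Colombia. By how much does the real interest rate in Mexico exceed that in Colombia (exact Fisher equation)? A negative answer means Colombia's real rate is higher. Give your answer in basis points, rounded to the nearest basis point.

Mexico: (1 + 0.1690)/(1 + 0.0130) − 1 = 15.3998%
Colombia: (1 + 0.0624)/(1 + 0.1196) − 1 = -5.1090%
Differential = 15.3998% − (-5.1090%) = 20.5088% → 2051 basis points.

2051 basis points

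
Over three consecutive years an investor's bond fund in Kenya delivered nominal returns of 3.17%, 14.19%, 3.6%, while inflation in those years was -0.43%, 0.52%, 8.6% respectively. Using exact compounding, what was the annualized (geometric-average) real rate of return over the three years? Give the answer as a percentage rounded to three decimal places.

Nominal growth factor = 1.0317 × 1.1419 × 1.0360 = 1.22050977
Price-level growth factor = 0.9957 × 1.0052 × 1.0860 = 1.08695312
Real growth factor = 1.22050977 / 1.08695312 = 1.12287250
Annualized real rate = 1.12287250^(1/3) − 1 = 3.9386% → 3.939%.

3.939%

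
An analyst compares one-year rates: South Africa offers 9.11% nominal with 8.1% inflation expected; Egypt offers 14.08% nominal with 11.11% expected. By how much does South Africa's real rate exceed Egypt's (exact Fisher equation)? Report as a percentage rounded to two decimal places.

-1.74%

South Africa: (1 + 0.0911)/(1 + 0.0810) − 1 = 0.9343%
Egypt: (1 + 0.1408)/(1 + 0.1111) − 1 = 2.6730%
Differential = 0.9343% − 2.6730% = -1.7387% → -1.74%.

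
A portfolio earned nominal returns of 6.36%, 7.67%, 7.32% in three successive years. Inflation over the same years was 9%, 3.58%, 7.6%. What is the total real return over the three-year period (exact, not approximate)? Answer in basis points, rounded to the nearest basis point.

Nominal growth factor = 1.0636 × 1.0767 × 1.0732 = 1.229005
Price-level growth factor = 1.0900 × 1.0358 × 1.0760 = 1.214828
Real growth factor = 1.229005 / 1.214828 = 1.011670
Total real return = 1.011670 − 1 → 117 basis points.

117 basis points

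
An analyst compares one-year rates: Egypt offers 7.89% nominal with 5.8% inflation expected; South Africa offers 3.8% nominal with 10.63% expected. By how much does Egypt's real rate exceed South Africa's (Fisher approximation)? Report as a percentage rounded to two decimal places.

Egypt: 7.89% − 5.8% = 2.090%
South Africa: 3.8% − 10.63% = -6.830%
Differential = 8.920% → 8.92%.

8.92%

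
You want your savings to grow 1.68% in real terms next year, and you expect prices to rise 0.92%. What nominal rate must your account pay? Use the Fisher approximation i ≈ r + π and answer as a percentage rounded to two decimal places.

i ≈ r + π = 1.68% + 0.92% = 2.60%.

2.60%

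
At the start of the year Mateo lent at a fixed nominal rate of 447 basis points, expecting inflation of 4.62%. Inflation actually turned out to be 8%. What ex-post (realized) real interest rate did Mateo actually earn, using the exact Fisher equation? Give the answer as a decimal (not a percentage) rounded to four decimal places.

-0.0327

Ex-post: (1 + 0.0447)/(1 + 0.0800) − 1 = -3.2685%
So the realized real rate is -0.0327.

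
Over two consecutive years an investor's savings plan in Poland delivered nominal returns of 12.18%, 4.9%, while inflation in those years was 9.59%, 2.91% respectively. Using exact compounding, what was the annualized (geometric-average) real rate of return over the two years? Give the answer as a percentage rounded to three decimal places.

Compound the nominal returns: 1.1218 × 1.0490 = 1.17676820.
Compound inflation: 1.0959 × 1.0291 = 1.12779069.
Deflate: 1.17676820 / 1.12779069 = 1.04342784.
Annualized real rate = 1.04342784^(1/2) − 1 = 2.1483% → 2.148%.

2.148%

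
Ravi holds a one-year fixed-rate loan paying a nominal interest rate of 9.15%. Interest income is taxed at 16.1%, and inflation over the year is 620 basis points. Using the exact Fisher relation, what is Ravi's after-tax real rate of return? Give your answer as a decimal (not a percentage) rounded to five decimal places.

0.01391

After-tax nominal return = 9.15% × (1 − 0.161) = 7.67685%.
1 + r = 1.0767685 / 1.06200 = 1.013906
After-tax real rate = 1.013906 − 1 → 0.01391.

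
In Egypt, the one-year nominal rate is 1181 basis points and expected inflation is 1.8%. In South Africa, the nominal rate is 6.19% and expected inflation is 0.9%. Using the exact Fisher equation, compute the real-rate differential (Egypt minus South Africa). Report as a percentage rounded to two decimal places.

4.59%

Egypt: (1 + 0.1181)/(1 + 0.0180) − 1 = 9.8330%
South Africa: (1 + 0.0619)/(1 + 0.0090) − 1 = 5.2428%
Differential = 9.8330% − 5.2428% = 4.5902% → 4.59%.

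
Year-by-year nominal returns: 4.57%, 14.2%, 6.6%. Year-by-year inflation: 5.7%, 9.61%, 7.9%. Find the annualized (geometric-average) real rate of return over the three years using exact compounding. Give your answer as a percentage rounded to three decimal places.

0.607%

Compound the nominal returns: 1.0457 × 1.1420 × 1.0660 = 1.27300590.
Compound inflation: 1.0570 × 1.0961 × 1.0790 = 1.25010534.
Deflate: 1.27300590 / 1.25010534 = 1.01831891.
Annualized real rate = 1.01831891^(1/3) − 1 = 0.6069% → 0.607%.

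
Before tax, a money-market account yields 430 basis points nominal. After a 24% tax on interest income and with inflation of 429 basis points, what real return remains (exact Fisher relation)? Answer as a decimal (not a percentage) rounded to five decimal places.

After-tax nominal return = 4.3% × (1 − 0.24) = 3.2680%.
1 + r = 1.03268 / 1.04290 = 0.990200
After-tax real rate = 0.990200 − 1 → -0.00980.

-0.00980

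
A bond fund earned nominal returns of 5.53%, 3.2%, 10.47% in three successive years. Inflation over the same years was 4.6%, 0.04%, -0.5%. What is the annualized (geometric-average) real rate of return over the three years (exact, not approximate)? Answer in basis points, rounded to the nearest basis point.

Compound the nominal returns: 1.0553 × 1.0320 × 1.1047 = 1.20309519.
Compound inflation: 1.0460 × 1.0004 × 0.9950 = 1.04118631.
Deflate: 1.20309519 / 1.04118631 = 1.15550423.
Annualized real rate = 1.15550423^(1/3) − 1 = 4.9358% → 494 basis points.

494 basis points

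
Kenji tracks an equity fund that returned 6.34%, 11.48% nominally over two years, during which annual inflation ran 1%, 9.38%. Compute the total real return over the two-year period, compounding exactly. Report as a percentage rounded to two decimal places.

7.31%

Compound the nominal returns: 1.0634 × 1.1148 = 1.185478.
Compound inflation: 1.0100 × 1.0938 = 1.104738.
Deflate: 1.185478 / 1.104738 = 1.073085.
Total real return = 1.073085 − 1 → 7.31%.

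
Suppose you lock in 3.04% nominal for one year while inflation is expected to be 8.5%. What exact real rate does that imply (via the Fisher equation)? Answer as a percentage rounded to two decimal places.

-5.03%

1 + r = 1.03040 / 1.08500 = 0.949677
r = 0.949677 − 1 = -5.0323%, i.e. -5.03%.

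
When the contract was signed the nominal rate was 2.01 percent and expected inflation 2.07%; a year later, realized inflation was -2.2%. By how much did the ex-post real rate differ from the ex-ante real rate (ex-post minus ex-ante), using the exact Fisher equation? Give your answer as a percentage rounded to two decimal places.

Ex-ante: (1 + 0.0201)/(1 + 0.0207) − 1 = -0.0588%
Ex-post: (1 + 0.0201)/(1 − 0.0220) − 1 = 4.3047%
Difference (ex-post − ex-ante) = 4.3635% → 4.36%.

4.36%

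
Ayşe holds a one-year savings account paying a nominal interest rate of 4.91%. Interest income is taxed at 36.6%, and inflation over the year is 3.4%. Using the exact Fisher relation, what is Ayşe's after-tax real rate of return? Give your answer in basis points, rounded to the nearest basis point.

After-tax nominal return = 4.91% × (1 − 0.366) = 3.11294%.
1 + r = 1.0311294 / 1.03400 = 0.997224
After-tax real rate = 0.997224 − 1 → -28 basis points.

-28 basis points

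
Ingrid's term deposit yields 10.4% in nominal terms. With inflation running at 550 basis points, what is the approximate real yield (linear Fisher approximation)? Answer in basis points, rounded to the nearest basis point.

r ≈ i − π = 10.4% − 5.5% = 490 basis points.

490 basis points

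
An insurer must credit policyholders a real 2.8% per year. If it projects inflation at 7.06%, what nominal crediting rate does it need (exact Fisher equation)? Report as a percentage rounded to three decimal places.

(1 + i) = (1 + r)(1 + π) = 1.02800 × 1.07060 = 1.1005768
i = 1.1005768 − 1, so the required nominal rate is 10.058%.

10.058%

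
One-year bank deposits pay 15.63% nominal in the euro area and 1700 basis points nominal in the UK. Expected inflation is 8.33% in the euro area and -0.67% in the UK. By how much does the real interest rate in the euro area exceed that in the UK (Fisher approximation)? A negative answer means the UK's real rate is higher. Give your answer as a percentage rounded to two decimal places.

-10.37%

The euro area: 15.63% − 8.33% = 7.300%
The UK: 17% − (-0.67%) = 17.670%
Differential = -10.370% → -10.37%.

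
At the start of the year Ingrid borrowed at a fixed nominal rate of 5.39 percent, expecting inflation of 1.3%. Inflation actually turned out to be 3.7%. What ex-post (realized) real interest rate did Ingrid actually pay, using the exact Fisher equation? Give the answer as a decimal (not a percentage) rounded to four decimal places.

Ex-post: (1 + 0.0539)/(1 + 0.0370) − 1 = 1.6297%
So the realized real rate is 0.0163.

0.0163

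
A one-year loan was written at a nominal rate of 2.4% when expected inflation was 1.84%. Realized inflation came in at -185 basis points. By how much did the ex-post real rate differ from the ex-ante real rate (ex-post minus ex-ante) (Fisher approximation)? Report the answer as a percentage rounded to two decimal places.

Ex-ante: 2.4% − 1.84% = 0.560%
Ex-post: 2.4% − (-1.85%) = 4.250%
Difference (ex-post − ex-ante) = 3.6900% → 3.69%.

3.69%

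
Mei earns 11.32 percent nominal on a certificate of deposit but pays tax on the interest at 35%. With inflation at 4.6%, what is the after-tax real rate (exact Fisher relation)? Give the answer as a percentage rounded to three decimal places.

After-tax nominal return = 11.32% × (1 − 0.35) = 7.3580%.
1 + r = 1.07358 / 1.04600 = 1.026367
After-tax real rate = 1.026367 − 1 → 2.637%.

2.637%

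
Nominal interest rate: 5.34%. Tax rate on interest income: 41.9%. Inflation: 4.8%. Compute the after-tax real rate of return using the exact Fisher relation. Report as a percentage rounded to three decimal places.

After-tax nominal return = 5.34% × (1 − 0.419) = 3.10254%.
1 + r = 1.0310254 / 1.04800 = 0.983803
After-tax real rate = 0.983803 − 1 → -1.620%.

-1.620%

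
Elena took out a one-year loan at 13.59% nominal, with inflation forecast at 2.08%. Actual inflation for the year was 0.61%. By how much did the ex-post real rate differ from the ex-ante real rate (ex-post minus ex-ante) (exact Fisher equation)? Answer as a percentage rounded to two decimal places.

1.63%

Ex-ante: (1 + 0.1359)/(1 + 0.0208) − 1 = 11.2755%
Ex-post: (1 + 0.1359)/(1 + 0.0061) − 1 = 12.9013%
Difference (ex-post − ex-ante) = 1.6258% → 1.63%.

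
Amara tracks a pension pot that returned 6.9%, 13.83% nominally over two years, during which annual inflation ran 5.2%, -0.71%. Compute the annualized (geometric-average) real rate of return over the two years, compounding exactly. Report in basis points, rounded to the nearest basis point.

Nominal growth factor = 1.0690 × 1.1383 = 1.21684270
Price-level growth factor = 1.0520 × 0.9929 = 1.04453080
Real growth factor = 1.21684270 / 1.04453080 = 1.16496584
Annualized real rate = 1.16496584^(1/2) − 1 = 7.9336% → 793 basis points.

793 basis points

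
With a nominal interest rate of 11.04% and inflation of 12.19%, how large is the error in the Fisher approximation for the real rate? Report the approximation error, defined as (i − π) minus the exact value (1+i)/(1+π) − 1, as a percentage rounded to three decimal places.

Approximate: r ≈ 11.040% − 12.190% = -1.1500%
Exact: (1 + 0.1104)/(1 + 0.1219) − 1 = -1.0250%
Error = -1.1500% − (-1.0250%) = -0.1250% → -0.125%.

-0.125%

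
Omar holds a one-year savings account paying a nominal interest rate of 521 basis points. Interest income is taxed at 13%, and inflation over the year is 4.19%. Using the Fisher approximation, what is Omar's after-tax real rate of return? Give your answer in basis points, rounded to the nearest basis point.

After-tax nominal return = 5.21% × (1 − 0.13) = 4.5327%.
r ≈ 4.5327% − 4.19% → 34 basis points.

34 basis points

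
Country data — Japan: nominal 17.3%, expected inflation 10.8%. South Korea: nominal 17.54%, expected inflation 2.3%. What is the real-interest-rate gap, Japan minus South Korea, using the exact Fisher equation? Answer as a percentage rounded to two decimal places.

Japan: (1 + 0.1730)/(1 + 0.1080) − 1 = 5.8664%
South Korea: (1 + 0.1754)/(1 + 0.0230) − 1 = 14.8974%
Differential = 5.8664% − 14.8974% = -9.0309% → -9.03%.

-9.03%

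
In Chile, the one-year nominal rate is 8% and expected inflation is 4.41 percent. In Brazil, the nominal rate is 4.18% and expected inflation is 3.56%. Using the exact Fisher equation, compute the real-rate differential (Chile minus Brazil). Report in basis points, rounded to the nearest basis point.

Chile: (1 + 0.0800)/(1 + 0.0441) − 1 = 3.4384%
Brazil: (1 + 0.0418)/(1 + 0.0356) − 1 = 0.5987%
Differential = 3.4384% − 0.5987% = 2.8397% → 284 basis points.

284 basis points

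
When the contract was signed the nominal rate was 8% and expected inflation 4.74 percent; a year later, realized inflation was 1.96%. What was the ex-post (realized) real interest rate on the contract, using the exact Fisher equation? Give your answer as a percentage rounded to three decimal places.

5.924%

Ex-post: (1 + 0.0800)/(1 + 0.0196) − 1 = 5.9239%
So the realized real rate is 5.924%.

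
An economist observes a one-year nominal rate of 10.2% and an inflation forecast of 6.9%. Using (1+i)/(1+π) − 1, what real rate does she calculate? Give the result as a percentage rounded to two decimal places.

3.09%

By the Fisher identity, 1 + r = (1 + i)/(1 + π).
1 + r = 1.10200 / 1.06900 = 1.030870
r = 1.030870 − 1 = 3.0870%, i.e. 3.09%.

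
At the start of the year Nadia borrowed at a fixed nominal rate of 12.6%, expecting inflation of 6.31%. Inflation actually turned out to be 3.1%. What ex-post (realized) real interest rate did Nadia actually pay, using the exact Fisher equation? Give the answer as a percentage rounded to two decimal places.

9.21%

Ex-post: (1 + 0.1260)/(1 + 0.0310) − 1 = 9.2144%
So the realized real rate is 9.21%.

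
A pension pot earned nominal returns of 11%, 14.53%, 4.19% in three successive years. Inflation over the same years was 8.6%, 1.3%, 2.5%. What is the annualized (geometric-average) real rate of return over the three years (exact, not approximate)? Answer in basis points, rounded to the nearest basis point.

551 basis points

Compound the nominal returns: 1.1100 × 1.1453 × 1.0419 = 1.32454976.
Compound inflation: 1.0860 × 1.0130 × 1.0250 = 1.12762095.
Deflate: 1.32454976 / 1.12762095 = 1.17464096.
Annualized real rate = 1.17464096^(1/3) − 1 = 5.5120% → 551 basis points.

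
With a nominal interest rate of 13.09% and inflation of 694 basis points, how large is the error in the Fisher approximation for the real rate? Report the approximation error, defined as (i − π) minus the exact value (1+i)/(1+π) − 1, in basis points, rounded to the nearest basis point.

Approximate: r ≈ 13.090% − 6.940% = 6.1500%
Exact: (1 + 0.1309)/(1 + 0.0694) − 1 = 5.7509%
Error = 6.1500% − 5.7509% = 0.3991% → 40 basis points.

40 basis points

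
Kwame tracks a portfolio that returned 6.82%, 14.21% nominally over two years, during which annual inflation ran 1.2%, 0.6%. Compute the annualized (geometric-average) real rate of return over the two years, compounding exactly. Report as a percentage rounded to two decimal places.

Nominal growth factor = 1.0682 × 1.1421 = 1.21999122
Price-level growth factor = 1.0120 × 1.0060 = 1.01807200
Real growth factor = 1.21999122 / 1.01807200 = 1.19833491
Annualized real rate = 1.19833491^(1/2) − 1 = 9.4685% → 9.47%.

9.47%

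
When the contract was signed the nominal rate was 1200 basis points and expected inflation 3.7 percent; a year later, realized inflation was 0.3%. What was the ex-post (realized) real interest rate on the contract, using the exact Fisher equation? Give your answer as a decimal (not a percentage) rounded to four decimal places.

Ex-post: (1 + 0.1200)/(1 + 0.0030) − 1 = 11.665005%
So the realized real rate is 0.1167.

0.1167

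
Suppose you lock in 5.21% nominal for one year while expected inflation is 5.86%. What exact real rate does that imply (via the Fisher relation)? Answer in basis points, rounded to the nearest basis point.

-61 basis points

By the Fisher relation, 1 + r = (1 + i)/(1 + π).
1 + r = 1.05210 / 1.05860 = 0.993860
r = 0.993860 − 1 = -0.6140%, i.e. -61 basis points.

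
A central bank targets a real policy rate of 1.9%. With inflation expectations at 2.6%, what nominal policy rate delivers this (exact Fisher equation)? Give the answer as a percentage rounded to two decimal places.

4.55%

(1 + i) = (1 + r)(1 + π) = 1.01900 × 1.02600 = 1.045494
i = 1.045494 − 1, so the required nominal rate is 4.55%.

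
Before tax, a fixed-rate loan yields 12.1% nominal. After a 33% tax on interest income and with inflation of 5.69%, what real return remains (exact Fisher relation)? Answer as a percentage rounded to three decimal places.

After-tax nominal return = 12.1% × (1 − 0.33) = 8.1070%.
1 + r = 1.08107 / 1.05690 = 1.022869
After-tax real rate = 1.022869 − 1 → 2.287%.

2.287%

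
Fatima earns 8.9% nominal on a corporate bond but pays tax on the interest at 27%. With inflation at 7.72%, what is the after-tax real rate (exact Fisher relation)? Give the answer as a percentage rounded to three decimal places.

After-tax nominal return = 8.9% × (1 − 0.27) = 6.4970%.
1 + r = 1.06497 / 1.07720 = 0.988646
After-tax real rate = 0.988646 − 1 → -1.135%.

-1.135%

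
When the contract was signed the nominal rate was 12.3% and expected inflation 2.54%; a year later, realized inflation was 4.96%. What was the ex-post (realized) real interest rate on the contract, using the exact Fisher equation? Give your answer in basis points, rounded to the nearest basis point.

699 basis points

Ex-post: (1 + 0.1230)/(1 + 0.0496) − 1 = 6.9931%
So the realized real rate is 699 basis points.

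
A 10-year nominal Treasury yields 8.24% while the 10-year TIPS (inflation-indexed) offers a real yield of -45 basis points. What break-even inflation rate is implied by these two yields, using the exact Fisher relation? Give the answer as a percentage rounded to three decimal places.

8.729%

(1 + π) = (1 + i)/(1 + r) = 1.08240 / 0.99550 = 1.087293
Break-even inflation = 1.087293 − 1 → 8.729%.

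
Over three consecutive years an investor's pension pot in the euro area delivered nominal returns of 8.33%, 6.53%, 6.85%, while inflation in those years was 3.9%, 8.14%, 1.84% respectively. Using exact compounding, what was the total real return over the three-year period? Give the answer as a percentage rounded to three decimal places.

Nominal growth factor = 1.0833 × 1.0653 × 1.0685 = 1.233091
Price-level growth factor = 1.0390 × 1.0814 × 1.0184 = 1.144248
Real growth factor = 1.233091 / 1.144248 = 1.077643
Total real return = 1.077643 − 1 → 7.764%.

7.764%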